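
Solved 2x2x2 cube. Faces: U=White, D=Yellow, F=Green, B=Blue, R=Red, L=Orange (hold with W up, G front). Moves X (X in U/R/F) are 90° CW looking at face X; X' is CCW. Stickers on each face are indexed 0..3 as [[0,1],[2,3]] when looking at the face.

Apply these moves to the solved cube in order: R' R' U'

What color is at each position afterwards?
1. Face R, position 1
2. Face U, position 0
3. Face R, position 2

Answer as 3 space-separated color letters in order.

Answer: B Y R

Derivation:
After move 1 (R'): R=RRRR U=WBWB F=GWGW D=YGYG B=YBYB
After move 2 (R'): R=RRRR U=WYWY F=GBGB D=YWYW B=GBGB
After move 3 (U'): U=YYWW F=OOGB R=GBRR B=RRGB L=GBOO
Query 1: R[1] = B
Query 2: U[0] = Y
Query 3: R[2] = R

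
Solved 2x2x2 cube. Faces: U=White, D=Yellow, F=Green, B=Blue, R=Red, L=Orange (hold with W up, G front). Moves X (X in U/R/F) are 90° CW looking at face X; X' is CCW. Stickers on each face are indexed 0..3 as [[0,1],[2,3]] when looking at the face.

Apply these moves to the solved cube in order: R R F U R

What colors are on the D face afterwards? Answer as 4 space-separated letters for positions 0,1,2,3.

Answer: R G Y O

Derivation:
After move 1 (R): R=RRRR U=WGWG F=GYGY D=YBYB B=WBWB
After move 2 (R): R=RRRR U=WYWY F=GBGB D=YWYW B=GBGB
After move 3 (F): F=GGBB U=WYOO R=WRYR D=RRYW L=OYOW
After move 4 (U): U=OWOY F=WRBB R=GBYR B=OYGB L=GGOW
After move 5 (R): R=YGRB U=OROB F=WRBW D=RGYO B=YYWB
Query: D face = RGYO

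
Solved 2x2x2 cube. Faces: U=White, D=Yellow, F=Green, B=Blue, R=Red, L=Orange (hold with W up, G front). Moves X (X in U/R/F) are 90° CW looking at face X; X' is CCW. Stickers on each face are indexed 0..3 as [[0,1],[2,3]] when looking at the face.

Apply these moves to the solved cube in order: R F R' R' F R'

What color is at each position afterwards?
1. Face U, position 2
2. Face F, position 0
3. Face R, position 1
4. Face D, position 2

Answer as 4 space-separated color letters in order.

Answer: B Y W Y

Derivation:
After move 1 (R): R=RRRR U=WGWG F=GYGY D=YBYB B=WBWB
After move 2 (F): F=GGYY U=WGOO R=WRGR D=RRYB L=OYOB
After move 3 (R'): R=RRWG U=WWOW F=GGYO D=RGYY B=BBRB
After move 4 (R'): R=RGRW U=WROB F=GWYW D=RGYO B=YBGB
After move 5 (F): F=YGWW U=WRBY R=OGBW D=RRYO L=OROG
After move 6 (R'): R=GWOB U=WGBY F=YRWY D=RGYW B=OBRB
Query 1: U[2] = B
Query 2: F[0] = Y
Query 3: R[1] = W
Query 4: D[2] = Y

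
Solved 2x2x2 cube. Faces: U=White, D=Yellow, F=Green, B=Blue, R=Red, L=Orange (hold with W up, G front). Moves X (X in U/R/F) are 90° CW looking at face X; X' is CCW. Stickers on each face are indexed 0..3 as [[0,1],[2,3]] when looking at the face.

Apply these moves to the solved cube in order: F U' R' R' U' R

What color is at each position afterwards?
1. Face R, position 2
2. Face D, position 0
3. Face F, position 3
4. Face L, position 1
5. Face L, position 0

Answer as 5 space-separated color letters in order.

Answer: G R O R G

Derivation:
After move 1 (F): F=GGGG U=WWOO R=WRWR D=RRYY L=OYOY
After move 2 (U'): U=WOWO F=OYGG R=GGWR B=WRBB L=BBOY
After move 3 (R'): R=GRGW U=WBWW F=OOGO D=RYYG B=YRRB
After move 4 (R'): R=RWGG U=WRWY F=OBGW D=ROYO B=GRYB
After move 5 (U'): U=RYWW F=BBGW R=OBGG B=RWYB L=GROY
After move 6 (R): R=GOGB U=RBWW F=BOGO D=RYYR B=WWYB
Query 1: R[2] = G
Query 2: D[0] = R
Query 3: F[3] = O
Query 4: L[1] = R
Query 5: L[0] = G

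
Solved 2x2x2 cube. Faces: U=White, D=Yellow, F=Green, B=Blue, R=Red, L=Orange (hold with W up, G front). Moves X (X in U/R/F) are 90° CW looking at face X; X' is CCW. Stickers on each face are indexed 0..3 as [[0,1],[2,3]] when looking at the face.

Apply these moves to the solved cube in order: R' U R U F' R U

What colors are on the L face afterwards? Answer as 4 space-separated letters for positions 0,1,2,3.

After move 1 (R'): R=RRRR U=WBWB F=GWGW D=YGYG B=YBYB
After move 2 (U): U=WWBB F=RRGW R=YBRR B=OOYB L=GWOO
After move 3 (R): R=RYRB U=WRBW F=RGGG D=YYYO B=BOWB
After move 4 (U): U=BWWR F=RYGG R=BORB B=GWWB L=RGOO
After move 5 (F'): F=YGRG U=BWBR R=YOYB D=GOYO L=RROW
After move 6 (R): R=YYBO U=BGBG F=YORO D=GWYG B=RWWB
After move 7 (U): U=BBGG F=YYRO R=RWBO B=RRWB L=YOOW
Query: L face = YOOW

Answer: Y O O W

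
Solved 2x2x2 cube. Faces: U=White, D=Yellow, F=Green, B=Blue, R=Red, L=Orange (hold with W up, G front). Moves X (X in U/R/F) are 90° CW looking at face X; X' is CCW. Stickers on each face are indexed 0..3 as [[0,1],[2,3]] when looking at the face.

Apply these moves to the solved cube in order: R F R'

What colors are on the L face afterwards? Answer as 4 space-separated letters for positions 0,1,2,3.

After move 1 (R): R=RRRR U=WGWG F=GYGY D=YBYB B=WBWB
After move 2 (F): F=GGYY U=WGOO R=WRGR D=RRYB L=OYOB
After move 3 (R'): R=RRWG U=WWOW F=GGYO D=RGYY B=BBRB
Query: L face = OYOB

Answer: O Y O B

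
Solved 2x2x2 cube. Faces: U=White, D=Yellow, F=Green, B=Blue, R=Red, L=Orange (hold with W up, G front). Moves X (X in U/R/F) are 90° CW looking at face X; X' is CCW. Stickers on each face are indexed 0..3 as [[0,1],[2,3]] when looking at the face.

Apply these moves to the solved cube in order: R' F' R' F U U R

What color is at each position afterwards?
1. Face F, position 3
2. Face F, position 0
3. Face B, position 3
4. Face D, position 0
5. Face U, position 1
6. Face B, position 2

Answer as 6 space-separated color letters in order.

After move 1 (R'): R=RRRR U=WBWB F=GWGW D=YGYG B=YBYB
After move 2 (F'): F=WWGG U=WBRR R=GRYR D=OOYG L=OBOW
After move 3 (R'): R=RRGY U=WYRY F=WBGR D=OWYG B=GBOB
After move 4 (F): F=GWRB U=WYWB R=RRYY D=GRYG L=OOOW
After move 5 (U): U=WWBY F=RRRB R=GBYY B=OOOB L=GWOW
After move 6 (U): U=BWYW F=GBRB R=OOYY B=GWOB L=RROW
After move 7 (R): R=YOYO U=BBYB F=GRRG D=GOYG B=WWWB
Query 1: F[3] = G
Query 2: F[0] = G
Query 3: B[3] = B
Query 4: D[0] = G
Query 5: U[1] = B
Query 6: B[2] = W

Answer: G G B G B W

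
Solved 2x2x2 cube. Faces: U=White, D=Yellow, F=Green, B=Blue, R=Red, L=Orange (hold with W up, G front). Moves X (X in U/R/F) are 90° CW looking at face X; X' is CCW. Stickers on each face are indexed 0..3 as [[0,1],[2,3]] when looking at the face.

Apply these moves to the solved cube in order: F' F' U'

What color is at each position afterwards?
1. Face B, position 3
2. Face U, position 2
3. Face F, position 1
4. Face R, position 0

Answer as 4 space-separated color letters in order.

Answer: B W R G

Derivation:
After move 1 (F'): F=GGGG U=WWRR R=YRYR D=OOYY L=OWOW
After move 2 (F'): F=GGGG U=WWYY R=OROR D=WWYY L=OROR
After move 3 (U'): U=WYWY F=ORGG R=GGOR B=ORBB L=BBOR
Query 1: B[3] = B
Query 2: U[2] = W
Query 3: F[1] = R
Query 4: R[0] = G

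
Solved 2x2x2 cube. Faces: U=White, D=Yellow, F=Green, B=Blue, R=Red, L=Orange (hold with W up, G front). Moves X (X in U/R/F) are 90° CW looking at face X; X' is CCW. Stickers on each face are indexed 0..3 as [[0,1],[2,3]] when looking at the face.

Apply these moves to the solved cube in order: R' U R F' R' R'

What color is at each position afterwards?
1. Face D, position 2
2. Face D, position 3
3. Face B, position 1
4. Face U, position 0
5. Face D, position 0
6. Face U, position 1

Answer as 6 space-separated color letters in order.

After move 1 (R'): R=RRRR U=WBWB F=GWGW D=YGYG B=YBYB
After move 2 (U): U=WWBB F=RRGW R=YBRR B=OOYB L=GWOO
After move 3 (R): R=RYRB U=WRBW F=RGGG D=YYYO B=BOWB
After move 4 (F'): F=GGRG U=WRRR R=YYYB D=WOYO L=GWOB
After move 5 (R'): R=YBYY U=WWRB F=GRRR D=WGYG B=OOOB
After move 6 (R'): R=BYYY U=WORO F=GWRB D=WRYR B=GOGB
Query 1: D[2] = Y
Query 2: D[3] = R
Query 3: B[1] = O
Query 4: U[0] = W
Query 5: D[0] = W
Query 6: U[1] = O

Answer: Y R O W W O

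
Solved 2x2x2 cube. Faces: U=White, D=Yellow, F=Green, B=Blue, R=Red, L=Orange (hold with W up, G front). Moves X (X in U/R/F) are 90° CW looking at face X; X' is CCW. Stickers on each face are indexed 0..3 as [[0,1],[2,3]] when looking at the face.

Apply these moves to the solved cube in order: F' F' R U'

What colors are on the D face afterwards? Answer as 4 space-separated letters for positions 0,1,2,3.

After move 1 (F'): F=GGGG U=WWRR R=YRYR D=OOYY L=OWOW
After move 2 (F'): F=GGGG U=WWYY R=OROR D=WWYY L=OROR
After move 3 (R): R=OORR U=WGYG F=GWGY D=WBYB B=YBWB
After move 4 (U'): U=GGWY F=ORGY R=GWRR B=OOWB L=YBOR
Query: D face = WBYB

Answer: W B Y B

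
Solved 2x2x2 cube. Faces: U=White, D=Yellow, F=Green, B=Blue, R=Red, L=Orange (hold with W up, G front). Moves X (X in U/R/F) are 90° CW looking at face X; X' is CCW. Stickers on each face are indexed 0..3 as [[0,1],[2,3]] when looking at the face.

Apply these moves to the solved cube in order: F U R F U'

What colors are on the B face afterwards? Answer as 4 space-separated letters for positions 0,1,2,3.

After move 1 (F): F=GGGG U=WWOO R=WRWR D=RRYY L=OYOY
After move 2 (U): U=OWOW F=WRGG R=BBWR B=OYBB L=GGOY
After move 3 (R): R=WBRB U=OROG F=WRGY D=RBYO B=WYWB
After move 4 (F): F=GWYR U=ORYG R=OBGB D=RWYO L=GROB
After move 5 (U'): U=RGOY F=GRYR R=GWGB B=OBWB L=WYOB
Query: B face = OBWB

Answer: O B W B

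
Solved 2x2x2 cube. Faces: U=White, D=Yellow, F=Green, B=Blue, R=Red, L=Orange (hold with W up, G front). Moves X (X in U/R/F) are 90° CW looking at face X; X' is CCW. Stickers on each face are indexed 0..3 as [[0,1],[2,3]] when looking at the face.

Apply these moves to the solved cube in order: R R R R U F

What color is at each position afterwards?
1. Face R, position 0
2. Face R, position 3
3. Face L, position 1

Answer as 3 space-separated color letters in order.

Answer: W R Y

Derivation:
After move 1 (R): R=RRRR U=WGWG F=GYGY D=YBYB B=WBWB
After move 2 (R): R=RRRR U=WYWY F=GBGB D=YWYW B=GBGB
After move 3 (R): R=RRRR U=WBWB F=GWGW D=YGYG B=YBYB
After move 4 (R): R=RRRR U=WWWW F=GGGG D=YYYY B=BBBB
After move 5 (U): U=WWWW F=RRGG R=BBRR B=OOBB L=GGOO
After move 6 (F): F=GRGR U=WWOG R=WBWR D=RBYY L=GYOY
Query 1: R[0] = W
Query 2: R[3] = R
Query 3: L[1] = Y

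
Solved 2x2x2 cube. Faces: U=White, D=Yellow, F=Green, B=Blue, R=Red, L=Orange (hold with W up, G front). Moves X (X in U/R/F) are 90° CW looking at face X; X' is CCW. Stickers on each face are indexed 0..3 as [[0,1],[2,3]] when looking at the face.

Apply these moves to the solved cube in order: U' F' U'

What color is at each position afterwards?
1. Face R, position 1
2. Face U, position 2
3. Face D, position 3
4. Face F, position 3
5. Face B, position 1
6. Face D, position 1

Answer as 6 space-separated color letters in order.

After move 1 (U'): U=WWWW F=OOGG R=GGRR B=RRBB L=BBOO
After move 2 (F'): F=OGOG U=WWGR R=YGYR D=BOYY L=BWOW
After move 3 (U'): U=WRWG F=BWOG R=OGYR B=YGBB L=RROW
Query 1: R[1] = G
Query 2: U[2] = W
Query 3: D[3] = Y
Query 4: F[3] = G
Query 5: B[1] = G
Query 6: D[1] = O

Answer: G W Y G G O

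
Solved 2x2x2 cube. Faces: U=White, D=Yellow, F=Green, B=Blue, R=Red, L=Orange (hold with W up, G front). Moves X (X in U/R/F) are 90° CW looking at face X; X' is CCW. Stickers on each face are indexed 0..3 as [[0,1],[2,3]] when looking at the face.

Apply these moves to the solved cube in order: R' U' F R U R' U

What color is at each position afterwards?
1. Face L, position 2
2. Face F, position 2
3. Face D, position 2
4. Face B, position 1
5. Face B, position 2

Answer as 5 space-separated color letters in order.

Answer: O W Y G Y

Derivation:
After move 1 (R'): R=RRRR U=WBWB F=GWGW D=YGYG B=YBYB
After move 2 (U'): U=BBWW F=OOGW R=GWRR B=RRYB L=YBOO
After move 3 (F): F=GOWO U=BBOB R=WWWR D=RGYG L=YYOG
After move 4 (R): R=WWRW U=BOOO F=GGWG D=RYYR B=BRBB
After move 5 (U): U=OBOO F=WWWG R=BRRW B=YYBB L=GGOG
After move 6 (R'): R=RWBR U=OBOY F=WBWO D=RWYG B=RYYB
After move 7 (U): U=OOYB F=RWWO R=RYBR B=GGYB L=WBOG
Query 1: L[2] = O
Query 2: F[2] = W
Query 3: D[2] = Y
Query 4: B[1] = G
Query 5: B[2] = Y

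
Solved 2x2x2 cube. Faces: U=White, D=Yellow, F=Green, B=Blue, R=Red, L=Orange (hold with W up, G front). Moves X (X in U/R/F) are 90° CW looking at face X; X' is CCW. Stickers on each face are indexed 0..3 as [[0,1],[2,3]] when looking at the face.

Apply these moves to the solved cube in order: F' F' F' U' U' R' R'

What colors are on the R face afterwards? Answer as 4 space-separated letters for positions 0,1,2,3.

Answer: R W Y O

Derivation:
After move 1 (F'): F=GGGG U=WWRR R=YRYR D=OOYY L=OWOW
After move 2 (F'): F=GGGG U=WWYY R=OROR D=WWYY L=OROR
After move 3 (F'): F=GGGG U=WWOO R=WRWR D=RRYY L=OYOY
After move 4 (U'): U=WOWO F=OYGG R=GGWR B=WRBB L=BBOY
After move 5 (U'): U=OOWW F=BBGG R=OYWR B=GGBB L=WROY
After move 6 (R'): R=YROW U=OBWG F=BOGW D=RBYG B=YGRB
After move 7 (R'): R=RWYO U=ORWY F=BBGG D=ROYW B=GGBB
Query: R face = RWYO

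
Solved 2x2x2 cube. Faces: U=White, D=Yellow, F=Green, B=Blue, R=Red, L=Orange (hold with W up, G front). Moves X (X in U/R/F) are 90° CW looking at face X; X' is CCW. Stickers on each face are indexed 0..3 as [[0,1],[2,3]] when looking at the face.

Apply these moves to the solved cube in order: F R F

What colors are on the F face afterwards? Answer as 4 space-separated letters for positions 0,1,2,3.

After move 1 (F): F=GGGG U=WWOO R=WRWR D=RRYY L=OYOY
After move 2 (R): R=WWRR U=WGOG F=GRGY D=RBYB B=OBWB
After move 3 (F): F=GGYR U=WGYY R=OWGR D=RWYB L=OROB
Query: F face = GGYR

Answer: G G Y R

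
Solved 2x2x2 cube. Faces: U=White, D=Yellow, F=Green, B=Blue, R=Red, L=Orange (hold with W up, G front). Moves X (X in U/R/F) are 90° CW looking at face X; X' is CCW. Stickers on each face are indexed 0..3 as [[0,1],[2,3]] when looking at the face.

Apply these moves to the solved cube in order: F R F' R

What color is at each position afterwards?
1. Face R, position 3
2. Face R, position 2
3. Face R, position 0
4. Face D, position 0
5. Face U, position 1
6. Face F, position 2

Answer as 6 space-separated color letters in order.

Answer: W R R Y Y G

Derivation:
After move 1 (F): F=GGGG U=WWOO R=WRWR D=RRYY L=OYOY
After move 2 (R): R=WWRR U=WGOG F=GRGY D=RBYB B=OBWB
After move 3 (F'): F=RYGG U=WGWR R=BWRR D=YYYB L=OGOO
After move 4 (R): R=RBRW U=WYWG F=RYGB D=YWYO B=RBGB
Query 1: R[3] = W
Query 2: R[2] = R
Query 3: R[0] = R
Query 4: D[0] = Y
Query 5: U[1] = Y
Query 6: F[2] = G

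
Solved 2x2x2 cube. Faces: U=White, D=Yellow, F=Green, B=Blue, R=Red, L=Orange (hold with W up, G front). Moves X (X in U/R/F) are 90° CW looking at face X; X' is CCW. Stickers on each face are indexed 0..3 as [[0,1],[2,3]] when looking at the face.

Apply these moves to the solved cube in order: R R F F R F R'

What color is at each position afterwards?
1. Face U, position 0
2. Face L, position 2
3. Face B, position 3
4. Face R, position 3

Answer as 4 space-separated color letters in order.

After move 1 (R): R=RRRR U=WGWG F=GYGY D=YBYB B=WBWB
After move 2 (R): R=RRRR U=WYWY F=GBGB D=YWYW B=GBGB
After move 3 (F): F=GGBB U=WYOO R=WRYR D=RRYW L=OYOW
After move 4 (F): F=BGBG U=WYWY R=OROR D=YWYW L=OROR
After move 5 (R): R=OORR U=WGWG F=BWBW D=YGYG B=YBYB
After move 6 (F): F=BBWW U=WGRR R=WOGR D=ROYG L=OYOG
After move 7 (R'): R=ORWG U=WYRY F=BGWR D=RBYW B=GBOB
Query 1: U[0] = W
Query 2: L[2] = O
Query 3: B[3] = B
Query 4: R[3] = G

Answer: W O B G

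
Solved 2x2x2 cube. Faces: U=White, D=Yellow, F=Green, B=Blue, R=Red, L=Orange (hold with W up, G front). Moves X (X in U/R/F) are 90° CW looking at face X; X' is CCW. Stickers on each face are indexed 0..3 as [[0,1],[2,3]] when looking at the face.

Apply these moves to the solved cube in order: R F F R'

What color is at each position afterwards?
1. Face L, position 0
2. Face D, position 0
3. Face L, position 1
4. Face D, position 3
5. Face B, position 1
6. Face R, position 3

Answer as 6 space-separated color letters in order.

After move 1 (R): R=RRRR U=WGWG F=GYGY D=YBYB B=WBWB
After move 2 (F): F=GGYY U=WGOO R=WRGR D=RRYB L=OYOB
After move 3 (F): F=YGYG U=WGBY R=OROR D=GWYB L=OROR
After move 4 (R'): R=RROO U=WWBW F=YGYY D=GGYG B=BBWB
Query 1: L[0] = O
Query 2: D[0] = G
Query 3: L[1] = R
Query 4: D[3] = G
Query 5: B[1] = B
Query 6: R[3] = O

Answer: O G R G B O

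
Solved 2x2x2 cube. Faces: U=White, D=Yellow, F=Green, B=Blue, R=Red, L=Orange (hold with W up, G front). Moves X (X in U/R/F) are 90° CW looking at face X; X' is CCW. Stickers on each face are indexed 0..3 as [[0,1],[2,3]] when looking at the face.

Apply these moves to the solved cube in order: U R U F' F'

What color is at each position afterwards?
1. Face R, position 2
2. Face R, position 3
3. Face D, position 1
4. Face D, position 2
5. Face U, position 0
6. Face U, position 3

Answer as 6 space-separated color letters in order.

Answer: Y B G Y W Y

Derivation:
After move 1 (U): U=WWWW F=RRGG R=BBRR B=OOBB L=GGOO
After move 2 (R): R=RBRB U=WRWG F=RYGY D=YBYO B=WOWB
After move 3 (U): U=WWGR F=RBGY R=WORB B=GGWB L=RYOO
After move 4 (F'): F=BYRG U=WWWR R=BOYB D=YOYO L=RROG
After move 5 (F'): F=YGBR U=WWBY R=OOYB D=RGYO L=RROW
Query 1: R[2] = Y
Query 2: R[3] = B
Query 3: D[1] = G
Query 4: D[2] = Y
Query 5: U[0] = W
Query 6: U[3] = Y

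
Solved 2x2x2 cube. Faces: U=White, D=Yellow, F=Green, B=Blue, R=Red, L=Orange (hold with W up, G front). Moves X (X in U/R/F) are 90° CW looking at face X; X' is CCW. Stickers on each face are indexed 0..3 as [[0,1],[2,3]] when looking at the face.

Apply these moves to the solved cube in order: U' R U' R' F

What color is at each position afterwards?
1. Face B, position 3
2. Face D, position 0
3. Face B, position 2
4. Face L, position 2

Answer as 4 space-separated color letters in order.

Answer: B O B O

Derivation:
After move 1 (U'): U=WWWW F=OOGG R=GGRR B=RRBB L=BBOO
After move 2 (R): R=RGRG U=WOWG F=OYGY D=YBYR B=WRWB
After move 3 (U'): U=OGWW F=BBGY R=OYRG B=RGWB L=WROO
After move 4 (R'): R=YGOR U=OWWR F=BGGW D=YBYY B=RGBB
After move 5 (F): F=GBWG U=OWOR R=WGRR D=OYYY L=WYOB
Query 1: B[3] = B
Query 2: D[0] = O
Query 3: B[2] = B
Query 4: L[2] = O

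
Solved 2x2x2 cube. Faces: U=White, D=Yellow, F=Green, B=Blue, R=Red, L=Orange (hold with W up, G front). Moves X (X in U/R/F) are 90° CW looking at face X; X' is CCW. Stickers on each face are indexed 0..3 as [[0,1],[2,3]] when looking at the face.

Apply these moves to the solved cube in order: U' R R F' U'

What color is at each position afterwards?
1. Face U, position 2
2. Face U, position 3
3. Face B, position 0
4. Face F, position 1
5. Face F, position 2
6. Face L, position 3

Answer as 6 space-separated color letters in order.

After move 1 (U'): U=WWWW F=OOGG R=GGRR B=RRBB L=BBOO
After move 2 (R): R=RGRG U=WOWG F=OYGY D=YBYR B=WRWB
After move 3 (R): R=RRGG U=WYWY F=OBGR D=YWYW B=GROB
After move 4 (F'): F=BROG U=WYRG R=WRYG D=BOYW L=BYOW
After move 5 (U'): U=YGWR F=BYOG R=BRYG B=WROB L=GROW
Query 1: U[2] = W
Query 2: U[3] = R
Query 3: B[0] = W
Query 4: F[1] = Y
Query 5: F[2] = O
Query 6: L[3] = W

Answer: W R W Y O W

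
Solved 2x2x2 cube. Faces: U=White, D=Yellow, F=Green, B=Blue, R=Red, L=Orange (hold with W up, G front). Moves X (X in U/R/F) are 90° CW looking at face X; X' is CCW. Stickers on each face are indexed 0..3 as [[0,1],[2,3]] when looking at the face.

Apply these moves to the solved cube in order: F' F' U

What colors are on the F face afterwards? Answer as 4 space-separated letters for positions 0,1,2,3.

Answer: O R G G

Derivation:
After move 1 (F'): F=GGGG U=WWRR R=YRYR D=OOYY L=OWOW
After move 2 (F'): F=GGGG U=WWYY R=OROR D=WWYY L=OROR
After move 3 (U): U=YWYW F=ORGG R=BBOR B=ORBB L=GGOR
Query: F face = ORGG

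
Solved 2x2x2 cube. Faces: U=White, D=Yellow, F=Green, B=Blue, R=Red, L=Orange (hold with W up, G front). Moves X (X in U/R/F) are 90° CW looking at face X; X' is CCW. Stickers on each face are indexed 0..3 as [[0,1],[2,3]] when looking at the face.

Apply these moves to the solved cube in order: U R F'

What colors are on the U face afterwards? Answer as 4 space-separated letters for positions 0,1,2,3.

After move 1 (U): U=WWWW F=RRGG R=BBRR B=OOBB L=GGOO
After move 2 (R): R=RBRB U=WRWG F=RYGY D=YBYO B=WOWB
After move 3 (F'): F=YYRG U=WRRR R=BBYB D=GOYO L=GGOW
Query: U face = WRRR

Answer: W R R R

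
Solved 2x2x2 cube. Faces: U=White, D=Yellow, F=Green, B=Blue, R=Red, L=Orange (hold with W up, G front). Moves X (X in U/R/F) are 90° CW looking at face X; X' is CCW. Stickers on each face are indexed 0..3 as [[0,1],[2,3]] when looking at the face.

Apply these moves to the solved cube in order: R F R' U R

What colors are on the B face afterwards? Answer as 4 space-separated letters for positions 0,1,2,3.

Answer: W Y W B

Derivation:
After move 1 (R): R=RRRR U=WGWG F=GYGY D=YBYB B=WBWB
After move 2 (F): F=GGYY U=WGOO R=WRGR D=RRYB L=OYOB
After move 3 (R'): R=RRWG U=WWOW F=GGYO D=RGYY B=BBRB
After move 4 (U): U=OWWW F=RRYO R=BBWG B=OYRB L=GGOB
After move 5 (R): R=WBGB U=ORWO F=RGYY D=RRYO B=WYWB
Query: B face = WYWB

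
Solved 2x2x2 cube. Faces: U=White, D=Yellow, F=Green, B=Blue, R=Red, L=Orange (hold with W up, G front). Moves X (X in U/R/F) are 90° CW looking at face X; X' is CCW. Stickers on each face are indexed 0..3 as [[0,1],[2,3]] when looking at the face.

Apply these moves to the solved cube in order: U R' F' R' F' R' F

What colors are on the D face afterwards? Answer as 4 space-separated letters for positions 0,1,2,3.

After move 1 (U): U=WWWW F=RRGG R=BBRR B=OOBB L=GGOO
After move 2 (R'): R=BRBR U=WBWO F=RWGW D=YRYG B=YOYB
After move 3 (F'): F=WWRG U=WBBB R=RRYR D=GOYG L=GOOW
After move 4 (R'): R=RRRY U=WYBY F=WBRB D=GWYG B=GOOB
After move 5 (F'): F=BBWR U=WYRR R=WRGY D=OWYG L=GYOB
After move 6 (R'): R=RYWG U=WORG F=BYWR D=OBYR B=GOWB
After move 7 (F): F=WBRY U=WOBY R=RYGG D=WRYR L=GOOB
Query: D face = WRYR

Answer: W R Y R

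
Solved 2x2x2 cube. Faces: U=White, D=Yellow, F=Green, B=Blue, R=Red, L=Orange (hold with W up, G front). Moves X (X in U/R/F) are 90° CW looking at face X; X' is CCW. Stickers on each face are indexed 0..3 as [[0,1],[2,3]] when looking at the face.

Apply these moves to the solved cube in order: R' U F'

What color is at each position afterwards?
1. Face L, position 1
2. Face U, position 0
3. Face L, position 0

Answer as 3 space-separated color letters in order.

Answer: B W G

Derivation:
After move 1 (R'): R=RRRR U=WBWB F=GWGW D=YGYG B=YBYB
After move 2 (U): U=WWBB F=RRGW R=YBRR B=OOYB L=GWOO
After move 3 (F'): F=RWRG U=WWYR R=GBYR D=WOYG L=GBOB
Query 1: L[1] = B
Query 2: U[0] = W
Query 3: L[0] = G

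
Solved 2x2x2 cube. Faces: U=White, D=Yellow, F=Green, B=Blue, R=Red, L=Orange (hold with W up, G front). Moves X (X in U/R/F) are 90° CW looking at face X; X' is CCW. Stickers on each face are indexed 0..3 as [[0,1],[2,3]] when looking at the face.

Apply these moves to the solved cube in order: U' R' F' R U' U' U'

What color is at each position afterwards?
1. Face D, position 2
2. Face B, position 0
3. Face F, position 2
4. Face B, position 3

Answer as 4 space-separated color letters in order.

Answer: Y B O B

Derivation:
After move 1 (U'): U=WWWW F=OOGG R=GGRR B=RRBB L=BBOO
After move 2 (R'): R=GRGR U=WBWR F=OWGW D=YOYG B=YRYB
After move 3 (F'): F=WWOG U=WBGG R=ORYR D=BOYG L=BROW
After move 4 (R): R=YORR U=WWGG F=WOOG D=BYYY B=GRBB
After move 5 (U'): U=WGWG F=BROG R=WORR B=YOBB L=GROW
After move 6 (U'): U=GGWW F=GROG R=BRRR B=WOBB L=YOOW
After move 7 (U'): U=GWGW F=YOOG R=GRRR B=BRBB L=WOOW
Query 1: D[2] = Y
Query 2: B[0] = B
Query 3: F[2] = O
Query 4: B[3] = B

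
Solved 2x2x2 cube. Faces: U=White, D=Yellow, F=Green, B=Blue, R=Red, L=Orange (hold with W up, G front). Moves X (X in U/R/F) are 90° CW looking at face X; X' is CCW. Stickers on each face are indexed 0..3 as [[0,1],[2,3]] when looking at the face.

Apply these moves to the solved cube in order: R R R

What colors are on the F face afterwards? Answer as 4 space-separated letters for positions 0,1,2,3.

Answer: G W G W

Derivation:
After move 1 (R): R=RRRR U=WGWG F=GYGY D=YBYB B=WBWB
After move 2 (R): R=RRRR U=WYWY F=GBGB D=YWYW B=GBGB
After move 3 (R): R=RRRR U=WBWB F=GWGW D=YGYG B=YBYB
Query: F face = GWGW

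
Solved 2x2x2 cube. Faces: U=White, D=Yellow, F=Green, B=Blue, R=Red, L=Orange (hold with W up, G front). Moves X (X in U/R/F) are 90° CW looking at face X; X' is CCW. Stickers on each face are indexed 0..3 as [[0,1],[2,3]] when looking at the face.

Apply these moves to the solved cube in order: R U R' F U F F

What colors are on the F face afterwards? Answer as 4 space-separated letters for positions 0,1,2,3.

Answer: W G R G

Derivation:
After move 1 (R): R=RRRR U=WGWG F=GYGY D=YBYB B=WBWB
After move 2 (U): U=WWGG F=RRGY R=WBRR B=OOWB L=GYOO
After move 3 (R'): R=BRWR U=WWGO F=RWGG D=YRYY B=BOBB
After move 4 (F): F=GRGW U=WWOY R=GROR D=WBYY L=GYOR
After move 5 (U): U=OWYW F=GRGW R=BOOR B=GYBB L=GROR
After move 6 (F): F=GGWR U=OWRR R=YOWR D=OBYY L=GWOB
After move 7 (F): F=WGRG U=OWBW R=RORR D=WYYY L=GOOB
Query: F face = WGRG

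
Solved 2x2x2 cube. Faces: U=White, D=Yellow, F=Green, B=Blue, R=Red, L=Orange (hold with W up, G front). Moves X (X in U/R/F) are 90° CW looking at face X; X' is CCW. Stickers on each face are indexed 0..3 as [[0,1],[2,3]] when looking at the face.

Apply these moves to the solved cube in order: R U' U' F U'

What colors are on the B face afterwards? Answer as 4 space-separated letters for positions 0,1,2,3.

Answer: G O W B

Derivation:
After move 1 (R): R=RRRR U=WGWG F=GYGY D=YBYB B=WBWB
After move 2 (U'): U=GGWW F=OOGY R=GYRR B=RRWB L=WBOO
After move 3 (U'): U=GWGW F=WBGY R=OORR B=GYWB L=RROO
After move 4 (F): F=GWYB U=GWOR R=GOWR D=ROYB L=RYOB
After move 5 (U'): U=WRGO F=RYYB R=GWWR B=GOWB L=GYOB
Query: B face = GOWB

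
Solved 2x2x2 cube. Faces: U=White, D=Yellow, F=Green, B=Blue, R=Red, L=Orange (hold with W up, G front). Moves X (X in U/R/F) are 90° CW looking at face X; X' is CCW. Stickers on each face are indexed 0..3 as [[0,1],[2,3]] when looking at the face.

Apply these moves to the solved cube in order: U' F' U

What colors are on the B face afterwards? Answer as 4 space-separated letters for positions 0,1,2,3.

After move 1 (U'): U=WWWW F=OOGG R=GGRR B=RRBB L=BBOO
After move 2 (F'): F=OGOG U=WWGR R=YGYR D=BOYY L=BWOW
After move 3 (U): U=GWRW F=YGOG R=RRYR B=BWBB L=OGOW
Query: B face = BWBB

Answer: B W B B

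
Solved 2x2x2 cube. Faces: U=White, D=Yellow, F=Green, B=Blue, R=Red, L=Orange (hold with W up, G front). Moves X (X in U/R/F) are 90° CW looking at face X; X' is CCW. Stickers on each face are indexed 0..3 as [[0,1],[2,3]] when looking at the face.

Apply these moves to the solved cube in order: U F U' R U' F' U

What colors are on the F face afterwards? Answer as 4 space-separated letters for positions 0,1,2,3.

Answer: B B O G

Derivation:
After move 1 (U): U=WWWW F=RRGG R=BBRR B=OOBB L=GGOO
After move 2 (F): F=GRGR U=WWOG R=WBWR D=RBYY L=GYOY
After move 3 (U'): U=WGWO F=GYGR R=GRWR B=WBBB L=OOOY
After move 4 (R): R=WGRR U=WYWR F=GBGY D=RBYW B=OBGB
After move 5 (U'): U=YRWW F=OOGY R=GBRR B=WGGB L=OBOY
After move 6 (F'): F=OYOG U=YRGR R=BBRR D=BYYW L=OWOW
After move 7 (U): U=GYRR F=BBOG R=WGRR B=OWGB L=OYOW
Query: F face = BBOG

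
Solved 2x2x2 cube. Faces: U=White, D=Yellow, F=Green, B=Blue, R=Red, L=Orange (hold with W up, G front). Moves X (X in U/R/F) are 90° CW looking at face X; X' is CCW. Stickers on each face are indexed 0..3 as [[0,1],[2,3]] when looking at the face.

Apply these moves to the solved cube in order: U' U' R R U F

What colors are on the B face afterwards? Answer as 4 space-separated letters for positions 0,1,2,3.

Answer: R R B B

Derivation:
After move 1 (U'): U=WWWW F=OOGG R=GGRR B=RRBB L=BBOO
After move 2 (U'): U=WWWW F=BBGG R=OORR B=GGBB L=RROO
After move 3 (R): R=RORO U=WBWG F=BYGY D=YBYG B=WGWB
After move 4 (R): R=RROO U=WYWY F=BBGG D=YWYW B=GGBB
After move 5 (U): U=WWYY F=RRGG R=GGOO B=RRBB L=BBOO
After move 6 (F): F=GRGR U=WWOB R=YGYO D=OGYW L=BYOW
Query: B face = RRBB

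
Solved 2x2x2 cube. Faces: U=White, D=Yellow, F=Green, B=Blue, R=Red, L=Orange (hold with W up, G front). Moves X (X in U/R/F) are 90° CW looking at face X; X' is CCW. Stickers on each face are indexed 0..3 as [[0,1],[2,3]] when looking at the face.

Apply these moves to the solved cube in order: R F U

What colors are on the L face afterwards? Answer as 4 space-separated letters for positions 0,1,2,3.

Answer: G G O B

Derivation:
After move 1 (R): R=RRRR U=WGWG F=GYGY D=YBYB B=WBWB
After move 2 (F): F=GGYY U=WGOO R=WRGR D=RRYB L=OYOB
After move 3 (U): U=OWOG F=WRYY R=WBGR B=OYWB L=GGOB
Query: L face = GGOB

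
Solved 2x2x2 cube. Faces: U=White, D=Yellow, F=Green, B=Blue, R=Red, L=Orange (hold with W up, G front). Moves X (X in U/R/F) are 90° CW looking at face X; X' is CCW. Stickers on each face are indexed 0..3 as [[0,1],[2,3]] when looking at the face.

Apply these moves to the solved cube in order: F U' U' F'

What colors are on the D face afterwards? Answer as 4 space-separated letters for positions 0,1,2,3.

After move 1 (F): F=GGGG U=WWOO R=WRWR D=RRYY L=OYOY
After move 2 (U'): U=WOWO F=OYGG R=GGWR B=WRBB L=BBOY
After move 3 (U'): U=OOWW F=BBGG R=OYWR B=GGBB L=WROY
After move 4 (F'): F=BGBG U=OOOW R=RYRR D=RYYY L=WWOW
Query: D face = RYYY

Answer: R Y Y Y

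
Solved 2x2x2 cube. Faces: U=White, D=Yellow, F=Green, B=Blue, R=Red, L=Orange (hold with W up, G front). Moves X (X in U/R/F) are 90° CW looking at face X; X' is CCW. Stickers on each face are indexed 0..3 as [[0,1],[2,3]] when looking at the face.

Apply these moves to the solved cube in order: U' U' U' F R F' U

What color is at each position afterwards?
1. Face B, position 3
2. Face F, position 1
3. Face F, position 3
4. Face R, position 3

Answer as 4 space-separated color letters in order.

After move 1 (U'): U=WWWW F=OOGG R=GGRR B=RRBB L=BBOO
After move 2 (U'): U=WWWW F=BBGG R=OORR B=GGBB L=RROO
After move 3 (U'): U=WWWW F=RRGG R=BBRR B=OOBB L=GGOO
After move 4 (F): F=GRGR U=WWOG R=WBWR D=RBYY L=GYOY
After move 5 (R): R=WWRB U=WROR F=GBGY D=RBYO B=GOWB
After move 6 (F'): F=BYGG U=WRWR R=BWRB D=YYYO L=GROO
After move 7 (U): U=WWRR F=BWGG R=GORB B=GRWB L=BYOO
Query 1: B[3] = B
Query 2: F[1] = W
Query 3: F[3] = G
Query 4: R[3] = B

Answer: B W G B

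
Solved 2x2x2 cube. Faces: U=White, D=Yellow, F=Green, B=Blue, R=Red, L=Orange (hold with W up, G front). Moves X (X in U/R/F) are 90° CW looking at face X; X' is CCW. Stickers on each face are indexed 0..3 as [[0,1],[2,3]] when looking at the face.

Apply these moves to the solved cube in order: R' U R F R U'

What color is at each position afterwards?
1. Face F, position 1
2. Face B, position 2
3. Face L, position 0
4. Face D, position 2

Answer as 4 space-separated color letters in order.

Answer: Y R W Y

Derivation:
After move 1 (R'): R=RRRR U=WBWB F=GWGW D=YGYG B=YBYB
After move 2 (U): U=WWBB F=RRGW R=YBRR B=OOYB L=GWOO
After move 3 (R): R=RYRB U=WRBW F=RGGG D=YYYO B=BOWB
After move 4 (F): F=GRGG U=WROW R=BYWB D=RRYO L=GYOY
After move 5 (R): R=WBBY U=WROG F=GRGO D=RWYB B=WORB
After move 6 (U'): U=RGWO F=GYGO R=GRBY B=WBRB L=WOOY
Query 1: F[1] = Y
Query 2: B[2] = R
Query 3: L[0] = W
Query 4: D[2] = Y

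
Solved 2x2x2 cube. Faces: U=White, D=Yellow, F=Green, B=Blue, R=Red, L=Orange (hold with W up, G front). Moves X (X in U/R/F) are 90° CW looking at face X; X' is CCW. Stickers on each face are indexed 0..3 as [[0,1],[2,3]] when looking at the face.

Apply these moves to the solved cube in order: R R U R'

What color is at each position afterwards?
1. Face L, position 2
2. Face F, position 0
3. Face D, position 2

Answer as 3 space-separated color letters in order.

Answer: O R Y

Derivation:
After move 1 (R): R=RRRR U=WGWG F=GYGY D=YBYB B=WBWB
After move 2 (R): R=RRRR U=WYWY F=GBGB D=YWYW B=GBGB
After move 3 (U): U=WWYY F=RRGB R=GBRR B=OOGB L=GBOO
After move 4 (R'): R=BRGR U=WGYO F=RWGY D=YRYB B=WOWB
Query 1: L[2] = O
Query 2: F[0] = R
Query 3: D[2] = Y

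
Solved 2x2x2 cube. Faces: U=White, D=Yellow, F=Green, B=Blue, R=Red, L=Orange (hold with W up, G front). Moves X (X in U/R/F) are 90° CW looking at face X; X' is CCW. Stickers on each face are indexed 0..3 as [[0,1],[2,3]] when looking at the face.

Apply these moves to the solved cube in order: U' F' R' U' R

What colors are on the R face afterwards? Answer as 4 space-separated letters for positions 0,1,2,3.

After move 1 (U'): U=WWWW F=OOGG R=GGRR B=RRBB L=BBOO
After move 2 (F'): F=OGOG U=WWGR R=YGYR D=BOYY L=BWOW
After move 3 (R'): R=GRYY U=WBGR F=OWOR D=BGYG B=YROB
After move 4 (U'): U=BRWG F=BWOR R=OWYY B=GROB L=YROW
After move 5 (R): R=YOYW U=BWWR F=BGOG D=BOYG B=GRRB
Query: R face = YOYW

Answer: Y O Y W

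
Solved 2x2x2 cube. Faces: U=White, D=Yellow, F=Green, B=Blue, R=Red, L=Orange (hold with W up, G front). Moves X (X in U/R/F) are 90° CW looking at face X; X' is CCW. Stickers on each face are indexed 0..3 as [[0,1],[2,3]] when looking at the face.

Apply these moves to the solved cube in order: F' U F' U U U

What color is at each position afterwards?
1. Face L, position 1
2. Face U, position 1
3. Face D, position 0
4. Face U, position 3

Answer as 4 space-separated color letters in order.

After move 1 (F'): F=GGGG U=WWRR R=YRYR D=OOYY L=OWOW
After move 2 (U): U=RWRW F=YRGG R=BBYR B=OWBB L=GGOW
After move 3 (F'): F=RGYG U=RWBY R=OBOR D=GWYY L=GWOR
After move 4 (U): U=BRYW F=OBYG R=OWOR B=GWBB L=RGOR
After move 5 (U): U=YBWR F=OWYG R=GWOR B=RGBB L=OBOR
After move 6 (U): U=WYRB F=GWYG R=RGOR B=OBBB L=OWOR
Query 1: L[1] = W
Query 2: U[1] = Y
Query 3: D[0] = G
Query 4: U[3] = B

Answer: W Y G B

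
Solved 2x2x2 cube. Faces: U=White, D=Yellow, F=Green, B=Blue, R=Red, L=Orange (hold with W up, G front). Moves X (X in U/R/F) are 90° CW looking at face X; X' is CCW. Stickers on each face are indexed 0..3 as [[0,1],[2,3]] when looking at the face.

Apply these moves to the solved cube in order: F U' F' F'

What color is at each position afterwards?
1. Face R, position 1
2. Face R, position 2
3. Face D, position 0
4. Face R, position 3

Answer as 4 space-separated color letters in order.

Answer: G B O R

Derivation:
After move 1 (F): F=GGGG U=WWOO R=WRWR D=RRYY L=OYOY
After move 2 (U'): U=WOWO F=OYGG R=GGWR B=WRBB L=BBOY
After move 3 (F'): F=YGOG U=WOGW R=RGRR D=BYYY L=BOOW
After move 4 (F'): F=GGYO U=WORR R=YGBR D=OWYY L=BWOG
Query 1: R[1] = G
Query 2: R[2] = B
Query 3: D[0] = O
Query 4: R[3] = R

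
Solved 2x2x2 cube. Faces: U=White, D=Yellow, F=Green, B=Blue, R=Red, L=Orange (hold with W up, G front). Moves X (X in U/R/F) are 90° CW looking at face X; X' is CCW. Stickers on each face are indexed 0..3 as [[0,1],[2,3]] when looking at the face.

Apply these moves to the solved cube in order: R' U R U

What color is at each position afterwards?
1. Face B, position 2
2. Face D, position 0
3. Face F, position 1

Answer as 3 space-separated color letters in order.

After move 1 (R'): R=RRRR U=WBWB F=GWGW D=YGYG B=YBYB
After move 2 (U): U=WWBB F=RRGW R=YBRR B=OOYB L=GWOO
After move 3 (R): R=RYRB U=WRBW F=RGGG D=YYYO B=BOWB
After move 4 (U): U=BWWR F=RYGG R=BORB B=GWWB L=RGOO
Query 1: B[2] = W
Query 2: D[0] = Y
Query 3: F[1] = Y

Answer: W Y Y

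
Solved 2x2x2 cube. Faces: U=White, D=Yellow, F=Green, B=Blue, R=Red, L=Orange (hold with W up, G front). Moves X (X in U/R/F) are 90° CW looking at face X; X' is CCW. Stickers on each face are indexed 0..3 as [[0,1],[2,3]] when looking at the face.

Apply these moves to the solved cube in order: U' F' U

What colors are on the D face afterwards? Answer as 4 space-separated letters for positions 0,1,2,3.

After move 1 (U'): U=WWWW F=OOGG R=GGRR B=RRBB L=BBOO
After move 2 (F'): F=OGOG U=WWGR R=YGYR D=BOYY L=BWOW
After move 3 (U): U=GWRW F=YGOG R=RRYR B=BWBB L=OGOW
Query: D face = BOYY

Answer: B O Y Y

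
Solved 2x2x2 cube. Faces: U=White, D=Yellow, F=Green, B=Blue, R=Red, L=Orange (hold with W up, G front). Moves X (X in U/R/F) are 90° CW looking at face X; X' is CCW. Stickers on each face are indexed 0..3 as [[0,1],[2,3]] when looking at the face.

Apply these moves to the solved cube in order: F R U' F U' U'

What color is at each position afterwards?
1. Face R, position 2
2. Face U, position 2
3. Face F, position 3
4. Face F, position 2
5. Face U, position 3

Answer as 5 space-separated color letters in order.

After move 1 (F): F=GGGG U=WWOO R=WRWR D=RRYY L=OYOY
After move 2 (R): R=WWRR U=WGOG F=GRGY D=RBYB B=OBWB
After move 3 (U'): U=GGWO F=OYGY R=GRRR B=WWWB L=OBOY
After move 4 (F): F=GOYY U=GGYB R=WROR D=RGYB L=OROB
After move 5 (U'): U=GBGY F=ORYY R=GOOR B=WRWB L=WWOB
After move 6 (U'): U=BYGG F=WWYY R=OROR B=GOWB L=WROB
Query 1: R[2] = O
Query 2: U[2] = G
Query 3: F[3] = Y
Query 4: F[2] = Y
Query 5: U[3] = G

Answer: O G Y Y G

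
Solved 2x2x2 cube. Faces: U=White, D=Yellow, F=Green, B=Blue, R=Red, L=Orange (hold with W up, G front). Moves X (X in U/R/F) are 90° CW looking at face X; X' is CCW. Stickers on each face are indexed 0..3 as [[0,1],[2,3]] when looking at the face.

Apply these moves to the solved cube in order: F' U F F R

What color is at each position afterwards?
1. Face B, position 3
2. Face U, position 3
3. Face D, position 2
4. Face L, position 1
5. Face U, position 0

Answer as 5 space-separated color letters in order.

Answer: B Y Y Y R

Derivation:
After move 1 (F'): F=GGGG U=WWRR R=YRYR D=OOYY L=OWOW
After move 2 (U): U=RWRW F=YRGG R=BBYR B=OWBB L=GGOW
After move 3 (F): F=GYGR U=RWWG R=RBWR D=YBYY L=GOOO
After move 4 (F): F=GGRY U=RWOO R=WBGR D=WRYY L=GYOB
After move 5 (R): R=GWRB U=RGOY F=GRRY D=WBYO B=OWWB
Query 1: B[3] = B
Query 2: U[3] = Y
Query 3: D[2] = Y
Query 4: L[1] = Y
Query 5: U[0] = R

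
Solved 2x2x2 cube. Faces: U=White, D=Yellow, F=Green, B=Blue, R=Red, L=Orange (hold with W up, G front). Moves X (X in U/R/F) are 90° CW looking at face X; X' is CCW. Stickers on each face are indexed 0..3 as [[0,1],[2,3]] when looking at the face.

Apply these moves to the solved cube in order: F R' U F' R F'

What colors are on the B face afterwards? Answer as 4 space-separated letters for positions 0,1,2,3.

After move 1 (F): F=GGGG U=WWOO R=WRWR D=RRYY L=OYOY
After move 2 (R'): R=RRWW U=WBOB F=GWGO D=RGYG B=YBRB
After move 3 (U): U=OWBB F=RRGO R=YBWW B=OYRB L=GWOY
After move 4 (F'): F=RORG U=OWYW R=GBRW D=WYYG L=GBOB
After move 5 (R): R=RGWB U=OOYG F=RYRG D=WRYO B=WYWB
After move 6 (F'): F=YGRR U=OORW R=RGWB D=BBYO L=GGOY
Query: B face = WYWB

Answer: W Y W B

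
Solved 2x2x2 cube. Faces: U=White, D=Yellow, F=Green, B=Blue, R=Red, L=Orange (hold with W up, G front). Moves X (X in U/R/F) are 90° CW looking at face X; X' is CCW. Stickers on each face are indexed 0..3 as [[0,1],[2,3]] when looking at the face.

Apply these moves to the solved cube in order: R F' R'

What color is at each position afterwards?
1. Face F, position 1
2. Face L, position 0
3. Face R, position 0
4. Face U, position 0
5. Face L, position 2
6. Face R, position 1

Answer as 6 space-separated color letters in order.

After move 1 (R): R=RRRR U=WGWG F=GYGY D=YBYB B=WBWB
After move 2 (F'): F=YYGG U=WGRR R=BRYR D=OOYB L=OGOW
After move 3 (R'): R=RRBY U=WWRW F=YGGR D=OYYG B=BBOB
Query 1: F[1] = G
Query 2: L[0] = O
Query 3: R[0] = R
Query 4: U[0] = W
Query 5: L[2] = O
Query 6: R[1] = R

Answer: G O R W O R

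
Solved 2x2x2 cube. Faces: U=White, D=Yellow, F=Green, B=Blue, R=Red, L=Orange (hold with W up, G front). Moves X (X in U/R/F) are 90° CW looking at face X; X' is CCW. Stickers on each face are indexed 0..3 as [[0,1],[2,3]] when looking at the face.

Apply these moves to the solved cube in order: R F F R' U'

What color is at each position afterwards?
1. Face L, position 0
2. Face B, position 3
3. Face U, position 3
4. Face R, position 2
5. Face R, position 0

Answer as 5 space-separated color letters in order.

Answer: B B B O Y

Derivation:
After move 1 (R): R=RRRR U=WGWG F=GYGY D=YBYB B=WBWB
After move 2 (F): F=GGYY U=WGOO R=WRGR D=RRYB L=OYOB
After move 3 (F): F=YGYG U=WGBY R=OROR D=GWYB L=OROR
After move 4 (R'): R=RROO U=WWBW F=YGYY D=GGYG B=BBWB
After move 5 (U'): U=WWWB F=ORYY R=YGOO B=RRWB L=BBOR
Query 1: L[0] = B
Query 2: B[3] = B
Query 3: U[3] = B
Query 4: R[2] = O
Query 5: R[0] = Y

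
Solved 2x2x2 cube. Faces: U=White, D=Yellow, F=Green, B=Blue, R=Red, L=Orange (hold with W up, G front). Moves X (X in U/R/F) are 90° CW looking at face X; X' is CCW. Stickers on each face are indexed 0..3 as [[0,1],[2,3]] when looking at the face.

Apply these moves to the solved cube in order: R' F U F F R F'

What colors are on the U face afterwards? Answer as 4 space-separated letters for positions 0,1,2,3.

After move 1 (R'): R=RRRR U=WBWB F=GWGW D=YGYG B=YBYB
After move 2 (F): F=GGWW U=WBOO R=WRBR D=RRYG L=OYOG
After move 3 (U): U=OWOB F=WRWW R=YBBR B=OYYB L=GGOG
After move 4 (F): F=WWWR U=OWGG R=OBBR D=BYYG L=GROR
After move 5 (F): F=WWRW U=OWRR R=GBGR D=BOYG L=GBOY
After move 6 (R): R=GGRB U=OWRW F=WORG D=BYYO B=RYWB
After move 7 (F'): F=OGWR U=OWGR R=YGBB D=BYYO L=GWOR
Query: U face = OWGR

Answer: O W G R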